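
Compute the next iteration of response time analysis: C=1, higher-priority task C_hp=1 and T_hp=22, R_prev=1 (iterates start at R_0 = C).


R_next = C + ceil(R_prev / T_hp) * C_hp
ceil(1 / 22) = ceil(0.0455) = 1
Interference = 1 * 1 = 1
R_next = 1 + 1 = 2

2


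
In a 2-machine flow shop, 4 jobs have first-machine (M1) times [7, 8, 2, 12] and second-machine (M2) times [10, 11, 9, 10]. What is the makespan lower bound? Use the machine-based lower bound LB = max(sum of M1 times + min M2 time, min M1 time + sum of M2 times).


LB1 = sum(M1 times) + min(M2 times) = 29 + 9 = 38
LB2 = min(M1 times) + sum(M2 times) = 2 + 40 = 42
Lower bound = max(LB1, LB2) = max(38, 42) = 42

42


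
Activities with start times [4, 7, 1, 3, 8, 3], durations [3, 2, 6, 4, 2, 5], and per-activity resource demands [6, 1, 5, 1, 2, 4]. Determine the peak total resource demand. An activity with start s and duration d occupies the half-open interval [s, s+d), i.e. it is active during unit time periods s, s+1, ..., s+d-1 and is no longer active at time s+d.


Each activity i is active on [start_i, start_i + duration_i).
Compute total resource usage per time slot:
  t=0: active resources = [], total = 0
  t=1: active resources = [5], total = 5
  t=2: active resources = [5], total = 5
  t=3: active resources = [5, 1, 4], total = 10
  t=4: active resources = [6, 5, 1, 4], total = 16
  t=5: active resources = [6, 5, 1, 4], total = 16
  t=6: active resources = [6, 5, 1, 4], total = 16
  t=7: active resources = [1, 4], total = 5
  t=8: active resources = [1, 2], total = 3
  t=9: active resources = [2], total = 2
Peak resource demand = 16

16


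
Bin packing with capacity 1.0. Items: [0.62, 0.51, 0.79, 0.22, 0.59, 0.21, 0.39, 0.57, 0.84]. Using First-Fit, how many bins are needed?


Place items sequentially using First-Fit:
  Item 0.62 -> new Bin 1
  Item 0.51 -> new Bin 2
  Item 0.79 -> new Bin 3
  Item 0.22 -> Bin 1 (now 0.84)
  Item 0.59 -> new Bin 4
  Item 0.21 -> Bin 2 (now 0.72)
  Item 0.39 -> Bin 4 (now 0.98)
  Item 0.57 -> new Bin 5
  Item 0.84 -> new Bin 6
Total bins used = 6

6


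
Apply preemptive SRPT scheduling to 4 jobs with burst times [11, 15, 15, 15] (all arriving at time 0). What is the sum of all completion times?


Since all jobs arrive at t=0, SRPT equals SPT ordering.
SPT order: [11, 15, 15, 15]
Completion times:
  Job 1: p=11, C=11
  Job 2: p=15, C=26
  Job 3: p=15, C=41
  Job 4: p=15, C=56
Total completion time = 11 + 26 + 41 + 56 = 134

134


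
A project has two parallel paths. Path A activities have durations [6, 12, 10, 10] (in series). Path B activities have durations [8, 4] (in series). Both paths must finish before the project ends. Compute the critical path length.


Path A total = 6 + 12 + 10 + 10 = 38
Path B total = 8 + 4 = 12
Critical path = longest path = max(38, 12) = 38

38


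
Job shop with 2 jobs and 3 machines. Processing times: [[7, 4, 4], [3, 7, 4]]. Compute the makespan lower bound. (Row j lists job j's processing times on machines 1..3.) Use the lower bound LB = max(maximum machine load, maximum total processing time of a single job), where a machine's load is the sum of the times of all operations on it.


Machine loads:
  Machine 1: 7 + 3 = 10
  Machine 2: 4 + 7 = 11
  Machine 3: 4 + 4 = 8
Max machine load = 11
Job totals:
  Job 1: 15
  Job 2: 14
Max job total = 15
Lower bound = max(11, 15) = 15

15


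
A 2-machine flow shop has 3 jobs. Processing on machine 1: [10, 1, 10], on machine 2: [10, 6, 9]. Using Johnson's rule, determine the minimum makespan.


Apply Johnson's rule:
  Group 1 (a <= b): [(2, 1, 6), (1, 10, 10)]
  Group 2 (a > b): [(3, 10, 9)]
Optimal job order: [2, 1, 3]
Schedule:
  Job 2: M1 done at 1, M2 done at 7
  Job 1: M1 done at 11, M2 done at 21
  Job 3: M1 done at 21, M2 done at 30
Makespan = 30

30


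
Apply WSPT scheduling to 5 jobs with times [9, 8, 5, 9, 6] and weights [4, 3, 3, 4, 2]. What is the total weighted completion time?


Compute p/w ratios and sort ascending (WSPT): [(5, 3), (9, 4), (9, 4), (8, 3), (6, 2)]
Compute weighted completion times:
  Job (p=5,w=3): C=5, w*C=3*5=15
  Job (p=9,w=4): C=14, w*C=4*14=56
  Job (p=9,w=4): C=23, w*C=4*23=92
  Job (p=8,w=3): C=31, w*C=3*31=93
  Job (p=6,w=2): C=37, w*C=2*37=74
Total weighted completion time = 330

330


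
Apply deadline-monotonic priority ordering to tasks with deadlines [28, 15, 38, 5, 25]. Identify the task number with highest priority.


Sort tasks by relative deadline (ascending):
  Task 4: deadline = 5
  Task 2: deadline = 15
  Task 5: deadline = 25
  Task 1: deadline = 28
  Task 3: deadline = 38
Priority order (highest first): [4, 2, 5, 1, 3]
Highest priority task = 4

4


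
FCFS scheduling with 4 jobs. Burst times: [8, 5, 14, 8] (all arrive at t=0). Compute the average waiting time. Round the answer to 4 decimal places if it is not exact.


FCFS order (as given): [8, 5, 14, 8]
Waiting times:
  Job 1: wait = 0
  Job 2: wait = 8
  Job 3: wait = 13
  Job 4: wait = 27
Sum of waiting times = 48
Average waiting time = 48/4 = 12.0

12.0


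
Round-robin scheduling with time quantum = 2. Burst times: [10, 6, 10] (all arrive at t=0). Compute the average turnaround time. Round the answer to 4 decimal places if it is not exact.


Time quantum = 2
Execution trace:
  J1 runs 2 units, time = 2
  J2 runs 2 units, time = 4
  J3 runs 2 units, time = 6
  J1 runs 2 units, time = 8
  J2 runs 2 units, time = 10
  J3 runs 2 units, time = 12
  J1 runs 2 units, time = 14
  J2 runs 2 units, time = 16
  J3 runs 2 units, time = 18
  J1 runs 2 units, time = 20
  J3 runs 2 units, time = 22
  J1 runs 2 units, time = 24
  J3 runs 2 units, time = 26
Finish times: [24, 16, 26]
Average turnaround = 66/3 = 22.0

22.0


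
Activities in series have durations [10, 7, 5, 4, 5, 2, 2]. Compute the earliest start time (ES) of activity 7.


Activity 7 starts after activities 1 through 6 complete.
Predecessor durations: [10, 7, 5, 4, 5, 2]
ES = 10 + 7 + 5 + 4 + 5 + 2 = 33

33


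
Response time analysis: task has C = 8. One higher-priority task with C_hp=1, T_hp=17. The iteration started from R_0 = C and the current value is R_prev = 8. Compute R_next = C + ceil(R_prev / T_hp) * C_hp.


R_next = C + ceil(R_prev / T_hp) * C_hp
ceil(8 / 17) = ceil(0.4706) = 1
Interference = 1 * 1 = 1
R_next = 8 + 1 = 9

9


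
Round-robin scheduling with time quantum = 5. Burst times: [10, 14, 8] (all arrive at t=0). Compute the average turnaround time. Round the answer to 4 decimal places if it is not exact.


Time quantum = 5
Execution trace:
  J1 runs 5 units, time = 5
  J2 runs 5 units, time = 10
  J3 runs 5 units, time = 15
  J1 runs 5 units, time = 20
  J2 runs 5 units, time = 25
  J3 runs 3 units, time = 28
  J2 runs 4 units, time = 32
Finish times: [20, 32, 28]
Average turnaround = 80/3 = 26.6667

26.6667


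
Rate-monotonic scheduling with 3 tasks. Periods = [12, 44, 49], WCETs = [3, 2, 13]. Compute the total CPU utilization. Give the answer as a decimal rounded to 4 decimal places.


Compute individual utilizations (exact fractions):
  Task 1: C/T = 3/12 = 1/4 (approx. 0.25)
  Task 2: C/T = 2/44 = 1/22 (approx. 0.0455)
  Task 3: C/T = 13/49 (approx. 0.2653)
Total utilization U = 1/4 + 1/22 + 13/49 = 1209/2156
Rounded to 4 decimal places: U = 0.5608
RM (Liu & Layland) bound for 3 tasks = 0.779763; compare with U = 1209/2156 (approx. 0.560761)
U <= bound, so schedulable by RM sufficient condition.

0.5608


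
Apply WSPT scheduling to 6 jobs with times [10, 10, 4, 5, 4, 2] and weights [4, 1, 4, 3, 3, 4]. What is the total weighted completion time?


Compute p/w ratios and sort ascending (WSPT): [(2, 4), (4, 4), (4, 3), (5, 3), (10, 4), (10, 1)]
Compute weighted completion times:
  Job (p=2,w=4): C=2, w*C=4*2=8
  Job (p=4,w=4): C=6, w*C=4*6=24
  Job (p=4,w=3): C=10, w*C=3*10=30
  Job (p=5,w=3): C=15, w*C=3*15=45
  Job (p=10,w=4): C=25, w*C=4*25=100
  Job (p=10,w=1): C=35, w*C=1*35=35
Total weighted completion time = 242

242


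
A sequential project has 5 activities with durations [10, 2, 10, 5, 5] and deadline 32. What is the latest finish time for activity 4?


LF(activity 4) = deadline - sum of successor durations
Successors: activities 5 through 5 with durations [5]
Sum of successor durations = 5
LF = 32 - 5 = 27

27


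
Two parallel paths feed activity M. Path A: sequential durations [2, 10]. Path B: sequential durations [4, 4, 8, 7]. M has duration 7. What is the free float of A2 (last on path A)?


ES(A2) = sum of predecessors on chain A = 2
EF(A2) = ES + duration = 2 + 10 = 12
Successor of A2 is M. ES(M) = max(sum(A), sum(B)) = max(12, 23) = 23
Free float = ES(successor) - EF(current) = 23 - 12 = 11

11


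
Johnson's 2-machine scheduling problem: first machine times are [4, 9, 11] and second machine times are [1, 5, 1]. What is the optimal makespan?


Apply Johnson's rule:
  Group 1 (a <= b): []
  Group 2 (a > b): [(2, 9, 5), (1, 4, 1), (3, 11, 1)]
Optimal job order: [2, 1, 3]
Schedule:
  Job 2: M1 done at 9, M2 done at 14
  Job 1: M1 done at 13, M2 done at 15
  Job 3: M1 done at 24, M2 done at 25
Makespan = 25

25


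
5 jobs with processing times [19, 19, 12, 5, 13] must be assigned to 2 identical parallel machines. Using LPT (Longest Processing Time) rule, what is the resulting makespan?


Sort jobs in decreasing order (LPT): [19, 19, 13, 12, 5]
Assign each job to the least loaded machine:
  Machine 1: jobs [19, 13], load = 32
  Machine 2: jobs [19, 12, 5], load = 36
Makespan = max load = 36

36


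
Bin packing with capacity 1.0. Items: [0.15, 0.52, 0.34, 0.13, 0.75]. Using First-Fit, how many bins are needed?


Place items sequentially using First-Fit:
  Item 0.15 -> new Bin 1
  Item 0.52 -> Bin 1 (now 0.67)
  Item 0.34 -> new Bin 2
  Item 0.13 -> Bin 1 (now 0.8)
  Item 0.75 -> new Bin 3
Total bins used = 3

3


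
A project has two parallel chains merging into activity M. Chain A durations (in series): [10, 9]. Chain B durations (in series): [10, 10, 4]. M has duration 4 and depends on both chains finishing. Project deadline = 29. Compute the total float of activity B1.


Forward pass: ES(B1) = sum of predecessors on chain B = 0
EF = ES + duration = 0 + 10 = 10
Backward pass: LF(M) = deadline = 29; LS(M) = 29 - 4 = 25
LF(B1) = LS(M) - sum(successors on chain B) = 25 - 14 = 11
LS = LF - duration = 11 - 10 = 1
Total float = LS - ES = 1 - 0 = 1

1


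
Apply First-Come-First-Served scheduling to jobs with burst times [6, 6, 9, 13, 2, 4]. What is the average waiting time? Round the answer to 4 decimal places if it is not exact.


FCFS order (as given): [6, 6, 9, 13, 2, 4]
Waiting times:
  Job 1: wait = 0
  Job 2: wait = 6
  Job 3: wait = 12
  Job 4: wait = 21
  Job 5: wait = 34
  Job 6: wait = 36
Sum of waiting times = 109
Average waiting time = 109/6 = 18.1667

18.1667


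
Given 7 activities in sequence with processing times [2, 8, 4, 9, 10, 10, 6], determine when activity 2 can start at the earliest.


Activity 2 starts after activities 1 through 1 complete.
Predecessor durations: [2]
ES = 2 = 2

2


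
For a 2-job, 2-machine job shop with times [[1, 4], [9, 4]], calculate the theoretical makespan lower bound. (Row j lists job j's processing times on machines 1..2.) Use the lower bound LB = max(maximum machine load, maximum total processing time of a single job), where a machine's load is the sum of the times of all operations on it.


Machine loads:
  Machine 1: 1 + 9 = 10
  Machine 2: 4 + 4 = 8
Max machine load = 10
Job totals:
  Job 1: 5
  Job 2: 13
Max job total = 13
Lower bound = max(10, 13) = 13

13


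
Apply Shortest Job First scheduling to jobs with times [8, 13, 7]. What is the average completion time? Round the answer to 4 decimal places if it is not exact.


SJF order (ascending): [7, 8, 13]
Completion times:
  Job 1: burst=7, C=7
  Job 2: burst=8, C=15
  Job 3: burst=13, C=28
Average completion = 50/3 = 16.6667

16.6667


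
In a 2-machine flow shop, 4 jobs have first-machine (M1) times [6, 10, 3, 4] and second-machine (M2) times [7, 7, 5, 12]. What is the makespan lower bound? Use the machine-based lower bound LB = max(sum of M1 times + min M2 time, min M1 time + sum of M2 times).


LB1 = sum(M1 times) + min(M2 times) = 23 + 5 = 28
LB2 = min(M1 times) + sum(M2 times) = 3 + 31 = 34
Lower bound = max(LB1, LB2) = max(28, 34) = 34

34


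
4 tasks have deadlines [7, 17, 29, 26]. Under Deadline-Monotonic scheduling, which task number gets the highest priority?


Sort tasks by relative deadline (ascending):
  Task 1: deadline = 7
  Task 2: deadline = 17
  Task 4: deadline = 26
  Task 3: deadline = 29
Priority order (highest first): [1, 2, 4, 3]
Highest priority task = 1

1


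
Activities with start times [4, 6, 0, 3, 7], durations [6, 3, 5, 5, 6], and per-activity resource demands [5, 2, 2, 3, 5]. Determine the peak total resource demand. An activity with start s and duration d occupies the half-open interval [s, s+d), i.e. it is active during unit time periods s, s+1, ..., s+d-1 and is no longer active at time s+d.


Each activity i is active on [start_i, start_i + duration_i).
Compute total resource usage per time slot:
  t=0: active resources = [2], total = 2
  t=1: active resources = [2], total = 2
  t=2: active resources = [2], total = 2
  t=3: active resources = [2, 3], total = 5
  t=4: active resources = [5, 2, 3], total = 10
  t=5: active resources = [5, 3], total = 8
  t=6: active resources = [5, 2, 3], total = 10
  t=7: active resources = [5, 2, 3, 5], total = 15
  t=8: active resources = [5, 2, 5], total = 12
  t=9: active resources = [5, 5], total = 10
  t=10: active resources = [5], total = 5
  t=11: active resources = [5], total = 5
  t=12: active resources = [5], total = 5
Peak resource demand = 15

15


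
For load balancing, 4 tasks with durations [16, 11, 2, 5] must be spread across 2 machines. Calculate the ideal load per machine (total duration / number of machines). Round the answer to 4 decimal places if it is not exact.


Total processing time = 16 + 11 + 2 + 5 = 34
Number of machines = 2
Ideal balanced load = 34 / 2 = 17.0

17.0


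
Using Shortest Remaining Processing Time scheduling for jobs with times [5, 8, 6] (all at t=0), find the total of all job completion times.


Since all jobs arrive at t=0, SRPT equals SPT ordering.
SPT order: [5, 6, 8]
Completion times:
  Job 1: p=5, C=5
  Job 2: p=6, C=11
  Job 3: p=8, C=19
Total completion time = 5 + 11 + 19 = 35

35


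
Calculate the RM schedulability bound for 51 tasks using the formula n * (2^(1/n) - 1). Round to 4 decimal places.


Compute 2^(1/51) = 1.0136839003
Subtract 1: 1.0136839003 - 1 = 0.0136839003
Multiply by n: 51 * 0.0136839003 = 0.6978789153
Round to 4 dp: 0.6979

0.6979


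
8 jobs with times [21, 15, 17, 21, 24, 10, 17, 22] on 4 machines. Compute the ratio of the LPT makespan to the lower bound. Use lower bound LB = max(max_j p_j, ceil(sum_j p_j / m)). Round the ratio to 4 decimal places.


LPT order: [24, 22, 21, 21, 17, 17, 15, 10]
Machine loads after assignment: [34, 37, 38, 38]
LPT makespan = 38
Lower bound = max(max_job, ceil(total/4)) = max(24, 37) = 37
Ratio = 38 / 37 = 1.027

1.027


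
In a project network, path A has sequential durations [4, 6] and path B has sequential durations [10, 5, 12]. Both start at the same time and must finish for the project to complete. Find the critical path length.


Path A total = 4 + 6 = 10
Path B total = 10 + 5 + 12 = 27
Critical path = longest path = max(10, 27) = 27

27


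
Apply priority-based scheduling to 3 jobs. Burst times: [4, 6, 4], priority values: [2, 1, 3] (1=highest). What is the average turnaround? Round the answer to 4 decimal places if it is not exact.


Sort by priority (ascending = highest first):
Order: [(1, 6), (2, 4), (3, 4)]
Completion times:
  Priority 1, burst=6, C=6
  Priority 2, burst=4, C=10
  Priority 3, burst=4, C=14
Average turnaround = 30/3 = 10.0

10.0


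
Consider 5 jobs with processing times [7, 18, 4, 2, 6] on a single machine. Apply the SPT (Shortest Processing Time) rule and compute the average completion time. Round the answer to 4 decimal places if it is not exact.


Sort jobs by processing time (SPT order): [2, 4, 6, 7, 18]
Compute completion times sequentially:
  Job 1: processing = 2, completes at 2
  Job 2: processing = 4, completes at 6
  Job 3: processing = 6, completes at 12
  Job 4: processing = 7, completes at 19
  Job 5: processing = 18, completes at 37
Sum of completion times = 76
Average completion time = 76/5 = 15.2

15.2


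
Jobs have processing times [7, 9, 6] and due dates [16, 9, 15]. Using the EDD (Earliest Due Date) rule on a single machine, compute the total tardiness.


Sort by due date (EDD order): [(9, 9), (6, 15), (7, 16)]
Compute completion times and tardiness:
  Job 1: p=9, d=9, C=9, tardiness=max(0,9-9)=0
  Job 2: p=6, d=15, C=15, tardiness=max(0,15-15)=0
  Job 3: p=7, d=16, C=22, tardiness=max(0,22-16)=6
Total tardiness = 6

6


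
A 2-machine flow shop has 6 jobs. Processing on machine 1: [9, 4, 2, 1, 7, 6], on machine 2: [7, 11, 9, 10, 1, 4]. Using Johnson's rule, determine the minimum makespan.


Apply Johnson's rule:
  Group 1 (a <= b): [(4, 1, 10), (3, 2, 9), (2, 4, 11)]
  Group 2 (a > b): [(1, 9, 7), (6, 6, 4), (5, 7, 1)]
Optimal job order: [4, 3, 2, 1, 6, 5]
Schedule:
  Job 4: M1 done at 1, M2 done at 11
  Job 3: M1 done at 3, M2 done at 20
  Job 2: M1 done at 7, M2 done at 31
  Job 1: M1 done at 16, M2 done at 38
  Job 6: M1 done at 22, M2 done at 42
  Job 5: M1 done at 29, M2 done at 43
Makespan = 43

43


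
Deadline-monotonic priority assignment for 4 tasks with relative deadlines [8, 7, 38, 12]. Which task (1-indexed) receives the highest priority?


Sort tasks by relative deadline (ascending):
  Task 2: deadline = 7
  Task 1: deadline = 8
  Task 4: deadline = 12
  Task 3: deadline = 38
Priority order (highest first): [2, 1, 4, 3]
Highest priority task = 2

2


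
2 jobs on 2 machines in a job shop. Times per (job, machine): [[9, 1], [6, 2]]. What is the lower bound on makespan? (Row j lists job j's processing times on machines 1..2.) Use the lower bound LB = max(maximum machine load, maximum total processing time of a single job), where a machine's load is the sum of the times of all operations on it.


Machine loads:
  Machine 1: 9 + 6 = 15
  Machine 2: 1 + 2 = 3
Max machine load = 15
Job totals:
  Job 1: 10
  Job 2: 8
Max job total = 10
Lower bound = max(15, 10) = 15

15


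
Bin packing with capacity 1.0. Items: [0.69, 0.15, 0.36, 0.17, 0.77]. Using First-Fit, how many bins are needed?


Place items sequentially using First-Fit:
  Item 0.69 -> new Bin 1
  Item 0.15 -> Bin 1 (now 0.84)
  Item 0.36 -> new Bin 2
  Item 0.17 -> Bin 2 (now 0.53)
  Item 0.77 -> new Bin 3
Total bins used = 3

3


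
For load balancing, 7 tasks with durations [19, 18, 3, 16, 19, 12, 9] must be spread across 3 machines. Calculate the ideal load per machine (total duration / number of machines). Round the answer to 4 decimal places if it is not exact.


Total processing time = 19 + 18 + 3 + 16 + 19 + 12 + 9 = 96
Number of machines = 3
Ideal balanced load = 96 / 3 = 32.0

32.0


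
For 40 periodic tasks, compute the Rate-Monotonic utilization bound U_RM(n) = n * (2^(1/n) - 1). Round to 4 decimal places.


Compute 2^(1/40) = 1.0174796921
Subtract 1: 1.0174796921 - 1 = 0.0174796921
Multiply by n: 40 * 0.0174796921 = 0.6991876840
Round to 4 dp: 0.6992

0.6992


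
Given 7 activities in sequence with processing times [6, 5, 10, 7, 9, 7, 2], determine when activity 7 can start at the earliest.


Activity 7 starts after activities 1 through 6 complete.
Predecessor durations: [6, 5, 10, 7, 9, 7]
ES = 6 + 5 + 10 + 7 + 9 + 7 = 44

44


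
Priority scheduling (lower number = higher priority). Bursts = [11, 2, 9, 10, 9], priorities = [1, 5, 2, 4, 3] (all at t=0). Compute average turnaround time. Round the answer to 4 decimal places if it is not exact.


Sort by priority (ascending = highest first):
Order: [(1, 11), (2, 9), (3, 9), (4, 10), (5, 2)]
Completion times:
  Priority 1, burst=11, C=11
  Priority 2, burst=9, C=20
  Priority 3, burst=9, C=29
  Priority 4, burst=10, C=39
  Priority 5, burst=2, C=41
Average turnaround = 140/5 = 28.0

28.0


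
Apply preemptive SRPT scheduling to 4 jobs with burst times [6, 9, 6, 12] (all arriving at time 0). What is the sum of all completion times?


Since all jobs arrive at t=0, SRPT equals SPT ordering.
SPT order: [6, 6, 9, 12]
Completion times:
  Job 1: p=6, C=6
  Job 2: p=6, C=12
  Job 3: p=9, C=21
  Job 4: p=12, C=33
Total completion time = 6 + 12 + 21 + 33 = 72

72


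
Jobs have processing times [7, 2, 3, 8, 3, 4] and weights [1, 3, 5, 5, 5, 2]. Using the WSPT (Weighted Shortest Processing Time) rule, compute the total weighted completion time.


Compute p/w ratios and sort ascending (WSPT): [(3, 5), (3, 5), (2, 3), (8, 5), (4, 2), (7, 1)]
Compute weighted completion times:
  Job (p=3,w=5): C=3, w*C=5*3=15
  Job (p=3,w=5): C=6, w*C=5*6=30
  Job (p=2,w=3): C=8, w*C=3*8=24
  Job (p=8,w=5): C=16, w*C=5*16=80
  Job (p=4,w=2): C=20, w*C=2*20=40
  Job (p=7,w=1): C=27, w*C=1*27=27
Total weighted completion time = 216

216


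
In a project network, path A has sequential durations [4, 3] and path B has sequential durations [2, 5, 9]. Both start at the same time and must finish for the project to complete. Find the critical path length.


Path A total = 4 + 3 = 7
Path B total = 2 + 5 + 9 = 16
Critical path = longest path = max(7, 16) = 16

16


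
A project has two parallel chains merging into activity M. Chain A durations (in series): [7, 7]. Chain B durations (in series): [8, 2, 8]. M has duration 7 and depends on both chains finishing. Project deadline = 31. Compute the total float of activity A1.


Forward pass: ES(A1) = sum of predecessors on chain A = 0
EF = ES + duration = 0 + 7 = 7
Backward pass: LF(M) = deadline = 31; LS(M) = 31 - 7 = 24
LF(A1) = LS(M) - sum(successors on chain A) = 24 - 7 = 17
LS = LF - duration = 17 - 7 = 10
Total float = LS - ES = 10 - 0 = 10

10


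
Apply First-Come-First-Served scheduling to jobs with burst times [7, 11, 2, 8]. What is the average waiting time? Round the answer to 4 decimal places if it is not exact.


FCFS order (as given): [7, 11, 2, 8]
Waiting times:
  Job 1: wait = 0
  Job 2: wait = 7
  Job 3: wait = 18
  Job 4: wait = 20
Sum of waiting times = 45
Average waiting time = 45/4 = 11.25

11.25


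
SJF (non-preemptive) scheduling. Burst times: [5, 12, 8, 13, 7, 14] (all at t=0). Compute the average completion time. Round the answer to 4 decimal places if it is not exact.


SJF order (ascending): [5, 7, 8, 12, 13, 14]
Completion times:
  Job 1: burst=5, C=5
  Job 2: burst=7, C=12
  Job 3: burst=8, C=20
  Job 4: burst=12, C=32
  Job 5: burst=13, C=45
  Job 6: burst=14, C=59
Average completion = 173/6 = 28.8333

28.8333


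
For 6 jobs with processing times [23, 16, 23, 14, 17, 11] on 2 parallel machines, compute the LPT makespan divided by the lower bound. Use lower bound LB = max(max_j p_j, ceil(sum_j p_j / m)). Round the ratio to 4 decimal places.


LPT order: [23, 23, 17, 16, 14, 11]
Machine loads after assignment: [51, 53]
LPT makespan = 53
Lower bound = max(max_job, ceil(total/2)) = max(23, 52) = 52
Ratio = 53 / 52 = 1.0192

1.0192


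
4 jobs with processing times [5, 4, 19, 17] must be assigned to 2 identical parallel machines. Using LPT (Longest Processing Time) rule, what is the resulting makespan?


Sort jobs in decreasing order (LPT): [19, 17, 5, 4]
Assign each job to the least loaded machine:
  Machine 1: jobs [19, 4], load = 23
  Machine 2: jobs [17, 5], load = 22
Makespan = max load = 23

23


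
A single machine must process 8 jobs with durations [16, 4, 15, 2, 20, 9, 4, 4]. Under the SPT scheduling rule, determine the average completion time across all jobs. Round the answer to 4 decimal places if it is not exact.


Sort jobs by processing time (SPT order): [2, 4, 4, 4, 9, 15, 16, 20]
Compute completion times sequentially:
  Job 1: processing = 2, completes at 2
  Job 2: processing = 4, completes at 6
  Job 3: processing = 4, completes at 10
  Job 4: processing = 4, completes at 14
  Job 5: processing = 9, completes at 23
  Job 6: processing = 15, completes at 38
  Job 7: processing = 16, completes at 54
  Job 8: processing = 20, completes at 74
Sum of completion times = 221
Average completion time = 221/8 = 27.625

27.625


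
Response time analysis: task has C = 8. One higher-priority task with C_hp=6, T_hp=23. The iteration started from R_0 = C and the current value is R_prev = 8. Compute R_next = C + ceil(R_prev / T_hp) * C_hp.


R_next = C + ceil(R_prev / T_hp) * C_hp
ceil(8 / 23) = ceil(0.3478) = 1
Interference = 1 * 6 = 6
R_next = 8 + 6 = 14

14


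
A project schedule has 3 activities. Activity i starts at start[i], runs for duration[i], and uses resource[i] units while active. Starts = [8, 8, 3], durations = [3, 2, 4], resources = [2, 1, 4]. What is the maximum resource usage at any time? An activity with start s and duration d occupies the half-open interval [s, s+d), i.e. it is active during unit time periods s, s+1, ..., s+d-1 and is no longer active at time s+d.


Each activity i is active on [start_i, start_i + duration_i).
Compute total resource usage per time slot:
  t=0: active resources = [], total = 0
  t=1: active resources = [], total = 0
  t=2: active resources = [], total = 0
  t=3: active resources = [4], total = 4
  t=4: active resources = [4], total = 4
  t=5: active resources = [4], total = 4
  t=6: active resources = [4], total = 4
  t=7: active resources = [], total = 0
  t=8: active resources = [2, 1], total = 3
  t=9: active resources = [2, 1], total = 3
  t=10: active resources = [2], total = 2
Peak resource demand = 4

4


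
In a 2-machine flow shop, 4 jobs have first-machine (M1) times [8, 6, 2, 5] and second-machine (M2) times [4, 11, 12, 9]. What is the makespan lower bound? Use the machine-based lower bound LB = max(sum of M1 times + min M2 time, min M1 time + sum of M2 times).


LB1 = sum(M1 times) + min(M2 times) = 21 + 4 = 25
LB2 = min(M1 times) + sum(M2 times) = 2 + 36 = 38
Lower bound = max(LB1, LB2) = max(25, 38) = 38

38


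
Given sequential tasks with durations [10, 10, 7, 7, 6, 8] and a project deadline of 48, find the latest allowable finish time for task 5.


LF(activity 5) = deadline - sum of successor durations
Successors: activities 6 through 6 with durations [8]
Sum of successor durations = 8
LF = 48 - 8 = 40

40


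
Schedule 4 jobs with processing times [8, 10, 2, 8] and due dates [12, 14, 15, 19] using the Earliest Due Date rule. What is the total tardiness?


Sort by due date (EDD order): [(8, 12), (10, 14), (2, 15), (8, 19)]
Compute completion times and tardiness:
  Job 1: p=8, d=12, C=8, tardiness=max(0,8-12)=0
  Job 2: p=10, d=14, C=18, tardiness=max(0,18-14)=4
  Job 3: p=2, d=15, C=20, tardiness=max(0,20-15)=5
  Job 4: p=8, d=19, C=28, tardiness=max(0,28-19)=9
Total tardiness = 18

18


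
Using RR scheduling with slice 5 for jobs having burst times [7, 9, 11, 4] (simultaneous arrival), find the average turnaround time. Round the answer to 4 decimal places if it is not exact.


Time quantum = 5
Execution trace:
  J1 runs 5 units, time = 5
  J2 runs 5 units, time = 10
  J3 runs 5 units, time = 15
  J4 runs 4 units, time = 19
  J1 runs 2 units, time = 21
  J2 runs 4 units, time = 25
  J3 runs 5 units, time = 30
  J3 runs 1 units, time = 31
Finish times: [21, 25, 31, 19]
Average turnaround = 96/4 = 24.0

24.0


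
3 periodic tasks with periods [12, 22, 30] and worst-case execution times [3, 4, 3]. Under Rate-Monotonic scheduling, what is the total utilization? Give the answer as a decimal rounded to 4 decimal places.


Compute individual utilizations (exact fractions):
  Task 1: C/T = 3/12 = 1/4 (approx. 0.25)
  Task 2: C/T = 4/22 = 2/11 (approx. 0.1818)
  Task 3: C/T = 3/30 = 1/10 (approx. 0.1)
Total utilization U = 1/4 + 2/11 + 1/10 = 117/220
Rounded to 4 decimal places: U = 0.5318
RM (Liu & Layland) bound for 3 tasks = 0.779763; compare with U = 117/220 (approx. 0.531818)
U <= bound, so schedulable by RM sufficient condition.

0.5318


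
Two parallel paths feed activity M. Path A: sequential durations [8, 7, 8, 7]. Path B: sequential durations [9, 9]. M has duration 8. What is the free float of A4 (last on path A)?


ES(A4) = sum of predecessors on chain A = 23
EF(A4) = ES + duration = 23 + 7 = 30
Successor of A4 is M. ES(M) = max(sum(A), sum(B)) = max(30, 18) = 30
Free float = ES(successor) - EF(current) = 30 - 30 = 0

0


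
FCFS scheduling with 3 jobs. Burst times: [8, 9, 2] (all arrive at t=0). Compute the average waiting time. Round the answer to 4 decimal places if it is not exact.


FCFS order (as given): [8, 9, 2]
Waiting times:
  Job 1: wait = 0
  Job 2: wait = 8
  Job 3: wait = 17
Sum of waiting times = 25
Average waiting time = 25/3 = 8.3333

8.3333


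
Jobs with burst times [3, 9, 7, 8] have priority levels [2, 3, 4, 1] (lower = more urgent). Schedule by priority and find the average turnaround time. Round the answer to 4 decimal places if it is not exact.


Sort by priority (ascending = highest first):
Order: [(1, 8), (2, 3), (3, 9), (4, 7)]
Completion times:
  Priority 1, burst=8, C=8
  Priority 2, burst=3, C=11
  Priority 3, burst=9, C=20
  Priority 4, burst=7, C=27
Average turnaround = 66/4 = 16.5

16.5


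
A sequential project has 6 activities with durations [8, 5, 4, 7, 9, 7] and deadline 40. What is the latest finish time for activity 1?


LF(activity 1) = deadline - sum of successor durations
Successors: activities 2 through 6 with durations [5, 4, 7, 9, 7]
Sum of successor durations = 32
LF = 40 - 32 = 8

8


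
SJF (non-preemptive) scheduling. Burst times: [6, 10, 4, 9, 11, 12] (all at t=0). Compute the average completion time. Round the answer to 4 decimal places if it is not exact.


SJF order (ascending): [4, 6, 9, 10, 11, 12]
Completion times:
  Job 1: burst=4, C=4
  Job 2: burst=6, C=10
  Job 3: burst=9, C=19
  Job 4: burst=10, C=29
  Job 5: burst=11, C=40
  Job 6: burst=12, C=52
Average completion = 154/6 = 25.6667

25.6667


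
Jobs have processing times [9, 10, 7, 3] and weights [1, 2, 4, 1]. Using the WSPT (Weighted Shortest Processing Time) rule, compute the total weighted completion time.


Compute p/w ratios and sort ascending (WSPT): [(7, 4), (3, 1), (10, 2), (9, 1)]
Compute weighted completion times:
  Job (p=7,w=4): C=7, w*C=4*7=28
  Job (p=3,w=1): C=10, w*C=1*10=10
  Job (p=10,w=2): C=20, w*C=2*20=40
  Job (p=9,w=1): C=29, w*C=1*29=29
Total weighted completion time = 107

107


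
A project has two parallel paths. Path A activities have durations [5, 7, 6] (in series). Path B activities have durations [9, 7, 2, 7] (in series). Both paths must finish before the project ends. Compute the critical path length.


Path A total = 5 + 7 + 6 = 18
Path B total = 9 + 7 + 2 + 7 = 25
Critical path = longest path = max(18, 25) = 25

25


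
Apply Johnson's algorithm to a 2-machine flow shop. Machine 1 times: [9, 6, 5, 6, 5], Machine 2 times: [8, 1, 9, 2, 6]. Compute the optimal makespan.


Apply Johnson's rule:
  Group 1 (a <= b): [(3, 5, 9), (5, 5, 6)]
  Group 2 (a > b): [(1, 9, 8), (4, 6, 2), (2, 6, 1)]
Optimal job order: [3, 5, 1, 4, 2]
Schedule:
  Job 3: M1 done at 5, M2 done at 14
  Job 5: M1 done at 10, M2 done at 20
  Job 1: M1 done at 19, M2 done at 28
  Job 4: M1 done at 25, M2 done at 30
  Job 2: M1 done at 31, M2 done at 32
Makespan = 32

32


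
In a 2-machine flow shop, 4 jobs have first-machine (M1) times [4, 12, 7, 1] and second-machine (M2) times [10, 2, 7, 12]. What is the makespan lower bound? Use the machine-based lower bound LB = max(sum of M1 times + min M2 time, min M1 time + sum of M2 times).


LB1 = sum(M1 times) + min(M2 times) = 24 + 2 = 26
LB2 = min(M1 times) + sum(M2 times) = 1 + 31 = 32
Lower bound = max(LB1, LB2) = max(26, 32) = 32

32


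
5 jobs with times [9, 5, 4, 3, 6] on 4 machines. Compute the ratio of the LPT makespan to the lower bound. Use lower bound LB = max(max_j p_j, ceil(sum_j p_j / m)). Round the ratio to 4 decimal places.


LPT order: [9, 6, 5, 4, 3]
Machine loads after assignment: [9, 6, 5, 7]
LPT makespan = 9
Lower bound = max(max_job, ceil(total/4)) = max(9, 7) = 9
Ratio = 9 / 9 = 1.0

1.0


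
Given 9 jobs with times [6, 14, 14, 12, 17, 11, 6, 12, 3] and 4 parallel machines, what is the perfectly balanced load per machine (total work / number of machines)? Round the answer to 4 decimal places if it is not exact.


Total processing time = 6 + 14 + 14 + 12 + 17 + 11 + 6 + 12 + 3 = 95
Number of machines = 4
Ideal balanced load = 95 / 4 = 23.75

23.75


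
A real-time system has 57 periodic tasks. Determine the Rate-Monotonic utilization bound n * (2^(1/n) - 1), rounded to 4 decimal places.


Compute 2^(1/57) = 1.0122347161
Subtract 1: 1.0122347161 - 1 = 0.0122347161
Multiply by n: 57 * 0.0122347161 = 0.6973788177
Round to 4 dp: 0.6974

0.6974


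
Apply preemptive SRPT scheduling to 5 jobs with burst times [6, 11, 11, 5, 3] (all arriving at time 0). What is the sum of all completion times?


Since all jobs arrive at t=0, SRPT equals SPT ordering.
SPT order: [3, 5, 6, 11, 11]
Completion times:
  Job 1: p=3, C=3
  Job 2: p=5, C=8
  Job 3: p=6, C=14
  Job 4: p=11, C=25
  Job 5: p=11, C=36
Total completion time = 3 + 8 + 14 + 25 + 36 = 86

86


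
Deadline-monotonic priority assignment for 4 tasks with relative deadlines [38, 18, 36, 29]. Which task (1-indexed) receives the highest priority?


Sort tasks by relative deadline (ascending):
  Task 2: deadline = 18
  Task 4: deadline = 29
  Task 3: deadline = 36
  Task 1: deadline = 38
Priority order (highest first): [2, 4, 3, 1]
Highest priority task = 2

2


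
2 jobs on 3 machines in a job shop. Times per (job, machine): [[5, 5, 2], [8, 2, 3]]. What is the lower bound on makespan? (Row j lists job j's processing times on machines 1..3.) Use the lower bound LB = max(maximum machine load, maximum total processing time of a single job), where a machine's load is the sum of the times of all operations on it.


Machine loads:
  Machine 1: 5 + 8 = 13
  Machine 2: 5 + 2 = 7
  Machine 3: 2 + 3 = 5
Max machine load = 13
Job totals:
  Job 1: 12
  Job 2: 13
Max job total = 13
Lower bound = max(13, 13) = 13

13


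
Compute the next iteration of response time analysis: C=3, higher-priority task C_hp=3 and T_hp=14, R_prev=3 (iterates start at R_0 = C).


R_next = C + ceil(R_prev / T_hp) * C_hp
ceil(3 / 14) = ceil(0.2143) = 1
Interference = 1 * 3 = 3
R_next = 3 + 3 = 6

6


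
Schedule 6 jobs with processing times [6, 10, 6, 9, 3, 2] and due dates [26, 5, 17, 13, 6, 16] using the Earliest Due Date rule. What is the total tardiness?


Sort by due date (EDD order): [(10, 5), (3, 6), (9, 13), (2, 16), (6, 17), (6, 26)]
Compute completion times and tardiness:
  Job 1: p=10, d=5, C=10, tardiness=max(0,10-5)=5
  Job 2: p=3, d=6, C=13, tardiness=max(0,13-6)=7
  Job 3: p=9, d=13, C=22, tardiness=max(0,22-13)=9
  Job 4: p=2, d=16, C=24, tardiness=max(0,24-16)=8
  Job 5: p=6, d=17, C=30, tardiness=max(0,30-17)=13
  Job 6: p=6, d=26, C=36, tardiness=max(0,36-26)=10
Total tardiness = 52

52


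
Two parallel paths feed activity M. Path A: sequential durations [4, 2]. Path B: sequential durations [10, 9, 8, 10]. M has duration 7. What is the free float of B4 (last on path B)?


ES(B4) = sum of predecessors on chain B = 27
EF(B4) = ES + duration = 27 + 10 = 37
Successor of B4 is M. ES(M) = max(sum(A), sum(B)) = max(6, 37) = 37
Free float = ES(successor) - EF(current) = 37 - 37 = 0

0


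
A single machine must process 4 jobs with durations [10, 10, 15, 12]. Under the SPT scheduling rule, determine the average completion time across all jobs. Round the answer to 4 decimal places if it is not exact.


Sort jobs by processing time (SPT order): [10, 10, 12, 15]
Compute completion times sequentially:
  Job 1: processing = 10, completes at 10
  Job 2: processing = 10, completes at 20
  Job 3: processing = 12, completes at 32
  Job 4: processing = 15, completes at 47
Sum of completion times = 109
Average completion time = 109/4 = 27.25

27.25


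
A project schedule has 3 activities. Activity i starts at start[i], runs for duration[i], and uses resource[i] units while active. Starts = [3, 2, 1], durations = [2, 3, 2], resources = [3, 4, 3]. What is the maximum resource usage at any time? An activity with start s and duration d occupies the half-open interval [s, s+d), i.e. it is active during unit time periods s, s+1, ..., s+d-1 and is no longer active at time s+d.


Each activity i is active on [start_i, start_i + duration_i).
Compute total resource usage per time slot:
  t=0: active resources = [], total = 0
  t=1: active resources = [3], total = 3
  t=2: active resources = [4, 3], total = 7
  t=3: active resources = [3, 4], total = 7
  t=4: active resources = [3, 4], total = 7
Peak resource demand = 7

7


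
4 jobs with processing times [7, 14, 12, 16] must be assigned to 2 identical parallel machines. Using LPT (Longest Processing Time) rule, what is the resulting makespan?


Sort jobs in decreasing order (LPT): [16, 14, 12, 7]
Assign each job to the least loaded machine:
  Machine 1: jobs [16, 7], load = 23
  Machine 2: jobs [14, 12], load = 26
Makespan = max load = 26

26


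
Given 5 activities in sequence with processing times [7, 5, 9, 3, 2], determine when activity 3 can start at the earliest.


Activity 3 starts after activities 1 through 2 complete.
Predecessor durations: [7, 5]
ES = 7 + 5 = 12

12


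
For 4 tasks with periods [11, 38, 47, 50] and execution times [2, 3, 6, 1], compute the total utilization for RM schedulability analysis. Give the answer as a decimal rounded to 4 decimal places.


Compute individual utilizations (exact fractions):
  Task 1: C/T = 2/11 (approx. 0.1818)
  Task 2: C/T = 3/38 (approx. 0.0789)
  Task 3: C/T = 6/47 (approx. 0.1277)
  Task 4: C/T = 1/50 (approx. 0.02)
Total utilization U = 2/11 + 3/38 + 6/47 + 1/50 = 100299/245575
Rounded to 4 decimal places: U = 0.4084
RM (Liu & Layland) bound for 4 tasks = 0.756828; compare with U = 100299/245575 (approx. 0.408425)
U <= bound, so schedulable by RM sufficient condition.

0.4084


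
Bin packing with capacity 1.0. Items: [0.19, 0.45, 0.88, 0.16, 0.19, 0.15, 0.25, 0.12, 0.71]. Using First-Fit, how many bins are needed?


Place items sequentially using First-Fit:
  Item 0.19 -> new Bin 1
  Item 0.45 -> Bin 1 (now 0.64)
  Item 0.88 -> new Bin 2
  Item 0.16 -> Bin 1 (now 0.8)
  Item 0.19 -> Bin 1 (now 0.99)
  Item 0.15 -> new Bin 3
  Item 0.25 -> Bin 3 (now 0.4)
  Item 0.12 -> Bin 2 (now 1.0)
  Item 0.71 -> new Bin 4
Total bins used = 4

4


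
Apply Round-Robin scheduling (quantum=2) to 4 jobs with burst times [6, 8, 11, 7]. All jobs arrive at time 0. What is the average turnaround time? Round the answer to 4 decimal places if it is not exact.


Time quantum = 2
Execution trace:
  J1 runs 2 units, time = 2
  J2 runs 2 units, time = 4
  J3 runs 2 units, time = 6
  J4 runs 2 units, time = 8
  J1 runs 2 units, time = 10
  J2 runs 2 units, time = 12
  J3 runs 2 units, time = 14
  J4 runs 2 units, time = 16
  J1 runs 2 units, time = 18
  J2 runs 2 units, time = 20
  J3 runs 2 units, time = 22
  J4 runs 2 units, time = 24
  J2 runs 2 units, time = 26
  J3 runs 2 units, time = 28
  J4 runs 1 units, time = 29
  J3 runs 2 units, time = 31
  J3 runs 1 units, time = 32
Finish times: [18, 26, 32, 29]
Average turnaround = 105/4 = 26.25

26.25


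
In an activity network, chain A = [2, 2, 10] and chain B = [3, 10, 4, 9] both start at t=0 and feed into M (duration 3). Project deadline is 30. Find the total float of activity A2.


Forward pass: ES(A2) = sum of predecessors on chain A = 2
EF = ES + duration = 2 + 2 = 4
Backward pass: LF(M) = deadline = 30; LS(M) = 30 - 3 = 27
LF(A2) = LS(M) - sum(successors on chain A) = 27 - 10 = 17
LS = LF - duration = 17 - 2 = 15
Total float = LS - ES = 15 - 2 = 13

13


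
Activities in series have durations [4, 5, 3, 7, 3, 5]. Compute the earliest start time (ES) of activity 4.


Activity 4 starts after activities 1 through 3 complete.
Predecessor durations: [4, 5, 3]
ES = 4 + 5 + 3 = 12

12
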